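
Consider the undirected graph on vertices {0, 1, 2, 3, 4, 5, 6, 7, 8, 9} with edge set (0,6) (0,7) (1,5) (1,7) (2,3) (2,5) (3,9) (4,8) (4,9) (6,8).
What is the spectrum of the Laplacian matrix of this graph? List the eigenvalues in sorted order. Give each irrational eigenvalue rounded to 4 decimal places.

Reading degrees in the order [0, 1, 2, 3, 4, 5, 6, 7, 8, 9] gives [2, 2, 2, 2, 2, 2, 2, 2, 2, 2]; set D = diag(2, 2, 2, 2, 2, 2, 2, 2, 2, 2) and form L = D - A. The multiplicity of 0 as a Laplacian eigenvalue equals the number of connected components. The largest eigenvalue, 4, is at most the vertex count 10.

[0, 0.3820, 0.3820, 1.3820, 1.3820, 2.6180, 2.6180, 3.6180, 3.6180, 4]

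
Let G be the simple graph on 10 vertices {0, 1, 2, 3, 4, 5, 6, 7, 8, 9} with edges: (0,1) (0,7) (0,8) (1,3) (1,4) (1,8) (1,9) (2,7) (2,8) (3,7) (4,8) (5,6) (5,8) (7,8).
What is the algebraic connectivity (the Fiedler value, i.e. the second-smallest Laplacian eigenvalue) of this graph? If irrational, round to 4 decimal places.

0.4069

Each diagonal entry of L is the vertex degree and each off-diagonal entry is -1 where an edge is present, 0 otherwise; in the order [0, 1, 2, 3, 4, 5, 6, 7, 8, 9] the diagonal is [3, 5, 2, 2, 2, 2, 1, 4, 6, 1]. Computing the eigenvalues of L and sorting gives [0, 0.4069, 0.8969, 1.6957, 1.8019, 2.4857, 2.6615, 4.7927, 6.0055, 7.2533]. The Fiedler value lambda_2 = 0.4069 is strictly positive, so the graph is connected.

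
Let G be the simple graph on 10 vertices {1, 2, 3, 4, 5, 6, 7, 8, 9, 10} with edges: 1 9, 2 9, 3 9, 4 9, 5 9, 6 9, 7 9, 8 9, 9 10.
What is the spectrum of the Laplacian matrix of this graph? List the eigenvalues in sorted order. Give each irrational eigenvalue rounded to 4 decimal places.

[0, 1, 1, 1, 1, 1, 1, 1, 1, 10]

Each diagonal entry of L is the vertex degree and each off-diagonal entry is -1 where an edge is present, 0 otherwise; in the order [1, 2, 3, 4, 5, 6, 7, 8, 9, 10] the diagonal is [1, 1, 1, 1, 1, 1, 1, 1, 9, 1]. Since every row of L sums to 0, the all-ones vector is in the kernel and 0 is an eigenvalue. The eigenvalues sum to 18, which equals trace(L) = 2|E|.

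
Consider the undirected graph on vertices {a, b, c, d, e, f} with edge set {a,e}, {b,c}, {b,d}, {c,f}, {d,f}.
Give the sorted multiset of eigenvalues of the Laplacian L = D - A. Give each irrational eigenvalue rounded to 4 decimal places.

With the vertex order [a, b, c, d, e, f], the degrees are [1, 2, 2, 2, 1, 2], giving D = diag(1, 2, 2, 2, 1, 2) and L = D - A. Diagonalising L (or applying a numerical eigensolver to the 6x6 matrix) gives the spectrum above. The 2 zero eigenvalues correspond to the 2 connected components. The largest eigenvalue, 4, is at most the vertex count 6. There are 2 zeros in the spectrum, matching the 2 components.

[0, 0, 2, 2, 2, 4]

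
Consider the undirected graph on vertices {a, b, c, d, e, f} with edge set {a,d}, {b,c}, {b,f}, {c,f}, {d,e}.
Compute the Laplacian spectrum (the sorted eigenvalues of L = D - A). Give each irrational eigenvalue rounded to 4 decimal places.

[0, 0, 1, 3, 3, 3]

With the vertex order [a, b, c, d, e, f], the degrees are [1, 2, 2, 2, 1, 2], giving D = diag(1, 2, 2, 2, 1, 2) and L = D - A. The multiplicity of 0 as a Laplacian eigenvalue equals the number of connected components. The 2 zero eigenvalues correspond to the 2 connected components. There are 2 zeros in the spectrum, matching the 2 components. The eigenvalues sum to 10, which equals trace(L) = 2|E|.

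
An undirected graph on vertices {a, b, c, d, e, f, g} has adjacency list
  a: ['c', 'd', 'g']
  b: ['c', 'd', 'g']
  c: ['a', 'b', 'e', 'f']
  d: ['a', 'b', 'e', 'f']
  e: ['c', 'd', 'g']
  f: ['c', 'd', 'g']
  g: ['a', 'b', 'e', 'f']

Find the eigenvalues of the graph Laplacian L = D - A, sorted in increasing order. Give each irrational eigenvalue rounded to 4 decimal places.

With the vertex order [a, b, c, d, e, f, g], the degrees are [3, 3, 4, 4, 3, 3, 4], giving D = diag(3, 3, 4, 4, 3, 3, 4) and L = D - A. Since every row of L sums to 0, the all-ones vector is in the kernel and 0 is an eigenvalue. The largest eigenvalue, 7, is at most the vertex count 7.

[0, 3, 3, 3, 4, 4, 7]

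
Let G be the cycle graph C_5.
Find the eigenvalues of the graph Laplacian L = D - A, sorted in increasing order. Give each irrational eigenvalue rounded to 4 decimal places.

The graph has 5 vertices and degree multiset [2, 2, 2, 2, 2]; D is the diagonal matrix of degrees and L = D - A. L is symmetric positive semidefinite, so every eigenvalue is real and nonnegative. The single zero eigenvalue shows the graph is connected. The eigenvalues sum to 10, which equals trace(L) = 2|E|. The largest eigenvalue, 3.6180, is at most the vertex count 5.

[0, 1.3820, 1.3820, 3.6180, 3.6180]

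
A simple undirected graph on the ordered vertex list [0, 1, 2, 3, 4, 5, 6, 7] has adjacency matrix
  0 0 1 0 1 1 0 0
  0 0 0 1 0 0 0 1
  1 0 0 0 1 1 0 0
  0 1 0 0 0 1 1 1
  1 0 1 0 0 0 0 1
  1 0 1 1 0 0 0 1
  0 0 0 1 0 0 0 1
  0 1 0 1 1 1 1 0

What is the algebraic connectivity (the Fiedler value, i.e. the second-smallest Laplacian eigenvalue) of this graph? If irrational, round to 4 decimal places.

0.9251

With the vertex order [0, 1, 2, 3, 4, 5, 6, 7], the degrees are [3, 2, 3, 4, 3, 4, 2, 5], giving D = diag(3, 2, 3, 4, 3, 4, 2, 5) and L = D - A. The smallest Laplacian eigenvalue is always 0. The next one, lambda_2 = 0.9251, measures how hard the graph is to disconnect: larger values mean better connectivity. By the matrix-tree theorem the graph has (1/8) * product of the nonzero eigenvalues = 416 spanning trees.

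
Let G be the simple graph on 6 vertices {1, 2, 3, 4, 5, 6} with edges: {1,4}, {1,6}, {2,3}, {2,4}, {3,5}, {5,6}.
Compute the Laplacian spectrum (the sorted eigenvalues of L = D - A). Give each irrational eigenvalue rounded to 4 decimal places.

With the vertex order [1, 2, 3, 4, 5, 6], the degrees are [2, 2, 2, 2, 2, 2], giving D = diag(2, 2, 2, 2, 2, 2) and L = D - A. L is symmetric positive semidefinite, so every eigenvalue is real and nonnegative. The single zero eigenvalue shows the graph is connected. There is one zero in the spectrum, matching the 1 component.

[0, 1, 1, 3, 3, 4]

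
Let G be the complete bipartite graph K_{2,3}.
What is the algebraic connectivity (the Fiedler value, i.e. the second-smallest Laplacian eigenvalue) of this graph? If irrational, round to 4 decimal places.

2

The graph has 5 vertices and degree multiset [3, 3, 2, 2, 2]; D is the diagonal matrix of degrees and L = D - A. The smallest Laplacian eigenvalue is always 0. The next one, lambda_2 = 2, measures how hard the graph is to disconnect: larger values mean better connectivity.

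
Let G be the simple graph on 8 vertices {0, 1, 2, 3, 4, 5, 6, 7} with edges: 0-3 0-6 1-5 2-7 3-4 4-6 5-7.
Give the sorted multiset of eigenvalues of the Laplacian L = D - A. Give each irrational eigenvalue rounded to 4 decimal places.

[0, 0, 0.5858, 2, 2, 2, 3.4142, 4]

Reading degrees in the order [0, 1, 2, 3, 4, 5, 6, 7] gives [2, 1, 1, 2, 2, 2, 2, 2]; set D = diag(2, 1, 1, 2, 2, 2, 2, 2) and form L = D - A. Since every row of L sums to 0, the all-ones vector is in the kernel and 0 is an eigenvalue. The 2 zero eigenvalues correspond to the 2 connected components. The largest eigenvalue, 4, is at most the vertex count 8.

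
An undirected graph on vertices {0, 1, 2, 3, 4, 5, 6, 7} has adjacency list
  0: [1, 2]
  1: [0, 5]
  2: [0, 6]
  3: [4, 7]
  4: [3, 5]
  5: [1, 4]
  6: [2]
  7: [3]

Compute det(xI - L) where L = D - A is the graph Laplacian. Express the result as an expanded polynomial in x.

With the vertex order [0, 1, 2, 3, 4, 5, 6, 7], the degrees are [2, 2, 2, 2, 2, 2, 1, 1], giving D = diag(2, 2, 2, 2, 2, 2, 1, 1) and L = D - A. Computing det(xI - L) by cofactor expansion (or equivalently via sum-over-permutations) gives x^8 - 14x^7 + 78x^6 - 220x^5 + 330x^4 - 252x^3 + 84x^2 - 8x. The coefficient of x^7 equals -trace(L) = -14, matching the sum of degrees.

x^8 - 14x^7 + 78x^6 - 220x^5 + 330x^4 - 252x^3 + 84x^2 - 8x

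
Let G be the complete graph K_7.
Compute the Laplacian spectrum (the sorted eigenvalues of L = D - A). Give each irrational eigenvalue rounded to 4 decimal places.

The graph has 7 vertices and degree multiset [6, 6, 6, 6, 6, 6, 6]; D is the diagonal matrix of degrees and L = D - A. L is symmetric positive semidefinite, so every eigenvalue is real and nonnegative. The largest eigenvalue, 7, is at most the vertex count 7. There is one zero in the spectrum, matching the 1 component.

[0, 7, 7, 7, 7, 7, 7]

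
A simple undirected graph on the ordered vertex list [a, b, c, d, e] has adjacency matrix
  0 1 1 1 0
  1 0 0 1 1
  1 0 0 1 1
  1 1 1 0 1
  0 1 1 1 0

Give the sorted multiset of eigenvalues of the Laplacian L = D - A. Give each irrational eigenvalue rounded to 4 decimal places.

[0, 3, 3, 5, 5]

With the vertex order [a, b, c, d, e], the degrees are [3, 3, 3, 4, 3], giving D = diag(3, 3, 3, 4, 3) and L = D - A. Since every row of L sums to 0, the all-ones vector is in the kernel and 0 is an eigenvalue.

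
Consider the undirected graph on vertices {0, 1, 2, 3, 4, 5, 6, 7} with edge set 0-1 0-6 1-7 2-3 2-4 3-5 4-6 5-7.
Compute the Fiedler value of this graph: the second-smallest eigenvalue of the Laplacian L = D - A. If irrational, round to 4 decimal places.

Each diagonal entry of L is the vertex degree and each off-diagonal entry is -1 where an edge is present, 0 otherwise; in the order [0, 1, 2, 3, 4, 5, 6, 7] the diagonal is [2, 2, 2, 2, 2, 2, 2, 2]. Computing the eigenvalues of L and sorting gives [0, 0.5858, 0.5858, 2, 2, 3.4142, 3.4142, 4]. The Fiedler value lambda_2 = 0.5858 is strictly positive, so the graph is connected. There is one zero in the spectrum, matching the 1 component. By the matrix-tree theorem the graph has (1/8) * product of the nonzero eigenvalues = 8 spanning trees.

0.5858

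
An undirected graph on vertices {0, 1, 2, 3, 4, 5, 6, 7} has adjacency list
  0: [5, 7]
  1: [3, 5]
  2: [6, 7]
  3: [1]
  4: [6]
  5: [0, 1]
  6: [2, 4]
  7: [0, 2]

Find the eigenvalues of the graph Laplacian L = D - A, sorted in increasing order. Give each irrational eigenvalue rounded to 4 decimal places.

[0, 0.1522, 0.5858, 1.2346, 2, 2.7654, 3.4142, 3.8478]

Reading degrees in the order [0, 1, 2, 3, 4, 5, 6, 7] gives [2, 2, 2, 1, 1, 2, 2, 2]; set D = diag(2, 2, 2, 1, 1, 2, 2, 2) and form L = D - A. Diagonalising L (or applying a numerical eigensolver to the 8x8 matrix) gives the spectrum above. The largest eigenvalue, 3.8478, is at most the vertex count 8.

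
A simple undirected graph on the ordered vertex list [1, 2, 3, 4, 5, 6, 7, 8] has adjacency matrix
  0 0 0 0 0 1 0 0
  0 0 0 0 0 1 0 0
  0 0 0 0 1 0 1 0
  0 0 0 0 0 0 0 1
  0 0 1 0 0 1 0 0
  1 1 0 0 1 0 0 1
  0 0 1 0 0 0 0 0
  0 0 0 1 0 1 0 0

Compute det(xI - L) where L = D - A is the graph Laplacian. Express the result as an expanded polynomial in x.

Reading degrees in the order [1, 2, 3, 4, 5, 6, 7, 8] gives [1, 1, 2, 1, 2, 4, 1, 2]; set D = diag(1, 1, 2, 1, 2, 4, 1, 2) and form L = D - A. Computing det(xI - L) by cofactor expansion (or equivalently via sum-over-permutations) gives x^8 - 14x^7 + 75x^6 - 198x^5 + 275x^4 - 198x^3 + 67x^2 - 8x. The constant term is 0 because L is singular (the all-ones vector lies in its kernel).

x^8 - 14x^7 + 75x^6 - 198x^5 + 275x^4 - 198x^3 + 67x^2 - 8x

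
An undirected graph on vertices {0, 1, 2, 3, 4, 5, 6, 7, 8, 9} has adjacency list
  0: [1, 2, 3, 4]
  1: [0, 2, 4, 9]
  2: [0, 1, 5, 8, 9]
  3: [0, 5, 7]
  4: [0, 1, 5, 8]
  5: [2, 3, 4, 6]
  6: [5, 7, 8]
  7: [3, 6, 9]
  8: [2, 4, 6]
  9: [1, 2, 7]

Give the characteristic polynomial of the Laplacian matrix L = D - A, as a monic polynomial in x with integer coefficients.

With the vertex order [0, 1, 2, 3, 4, 5, 6, 7, 8, 9], the degrees are [4, 4, 5, 3, 4, 4, 3, 3, 3, 3], giving D = diag(4, 4, 5, 3, 4, 4, 3, 3, 3, 3) and L = D - A. L has integer entries, so p(x) = det(xI - L) has integer coefficients. Expanding the determinant yields x^10 - 36x^9 + 563x^8 - 5016x^7 + 28029x^6 - 101756x^5 + 239725x^4 - 353048x^3 + 294741x^2 - 106260x. The constant term is 0 because L is singular (the all-ones vector lies in its kernel). There is one zero in the spectrum, matching the 1 component.

x^10 - 36x^9 + 563x^8 - 5016x^7 + 28029x^6 - 101756x^5 + 239725x^4 - 353048x^3 + 294741x^2 - 106260x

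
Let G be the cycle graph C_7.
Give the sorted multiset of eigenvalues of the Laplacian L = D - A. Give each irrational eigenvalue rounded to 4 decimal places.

The graph has 7 vertices and degree multiset [2, 2, 2, 2, 2, 2, 2]; D is the diagonal matrix of degrees and L = D - A. L is symmetric positive semidefinite, so every eigenvalue is real and nonnegative. The single zero eigenvalue shows the graph is connected. The eigenvalues sum to 14, which equals trace(L) = 2|E|.

[0, 0.7530, 0.7530, 2.4450, 2.4450, 3.8019, 3.8019]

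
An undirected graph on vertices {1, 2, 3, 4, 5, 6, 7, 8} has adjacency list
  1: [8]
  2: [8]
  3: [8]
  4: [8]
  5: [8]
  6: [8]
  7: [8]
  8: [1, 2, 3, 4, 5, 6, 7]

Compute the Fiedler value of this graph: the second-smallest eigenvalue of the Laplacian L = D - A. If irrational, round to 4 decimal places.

1

Reading degrees in the order [1, 2, 3, 4, 5, 6, 7, 8] gives [1, 1, 1, 1, 1, 1, 1, 7]; set D = diag(1, 1, 1, 1, 1, 1, 1, 7) and form L = D - A. The sorted Laplacian eigenvalues are [0, 1, 1, 1, 1, 1, 1, 8]; the algebraic connectivity is the second entry, 1. There is one zero in the spectrum, matching the 1 component.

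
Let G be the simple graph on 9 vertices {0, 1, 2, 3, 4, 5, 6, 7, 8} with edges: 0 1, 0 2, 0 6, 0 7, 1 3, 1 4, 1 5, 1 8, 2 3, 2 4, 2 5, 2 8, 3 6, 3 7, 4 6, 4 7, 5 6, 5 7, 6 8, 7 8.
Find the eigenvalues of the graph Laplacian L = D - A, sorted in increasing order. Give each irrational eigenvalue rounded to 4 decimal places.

Each diagonal entry of L is the vertex degree and each off-diagonal entry is -1 where an edge is present, 0 otherwise; in the order [0, 1, 2, 3, 4, 5, 6, 7, 8] the diagonal is [4, 5, 5, 4, 4, 4, 5, 5, 4]. L is symmetric positive semidefinite, so every eigenvalue is real and nonnegative. The single zero eigenvalue shows the graph is connected. The largest eigenvalue, 9, is at most the vertex count 9. The eigenvalues sum to 40, which equals trace(L) = 2|E|.

[0, 4, 4, 4, 4, 5, 5, 5, 9]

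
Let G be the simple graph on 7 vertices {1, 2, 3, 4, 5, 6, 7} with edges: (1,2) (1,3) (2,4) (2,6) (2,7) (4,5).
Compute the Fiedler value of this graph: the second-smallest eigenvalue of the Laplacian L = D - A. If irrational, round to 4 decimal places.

Reading degrees in the order [1, 2, 3, 4, 5, 6, 7] gives [2, 4, 1, 2, 1, 1, 1]; set D = diag(2, 4, 1, 2, 1, 1, 1) and form L = D - A. The smallest Laplacian eigenvalue is always 0. The next one, lambda_2 = 0.3820, measures how hard the graph is to disconnect: larger values mean better connectivity. By the matrix-tree theorem the graph has (1/7) * product of the nonzero eigenvalues = 1 spanning tree. The largest eigenvalue, 5.1642, is at most the vertex count 7.

0.3820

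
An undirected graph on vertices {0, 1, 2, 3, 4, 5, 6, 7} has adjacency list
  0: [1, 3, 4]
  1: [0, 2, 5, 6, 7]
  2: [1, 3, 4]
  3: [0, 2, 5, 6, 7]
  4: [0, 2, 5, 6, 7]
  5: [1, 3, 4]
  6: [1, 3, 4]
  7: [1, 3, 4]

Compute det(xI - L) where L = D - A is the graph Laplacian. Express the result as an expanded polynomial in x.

x^8 - 30x^7 + 375x^6 - 2540x^5 + 10095x^4 - 23598x^3 + 30105x^2 - 16200x

Reading degrees in the order [0, 1, 2, 3, 4, 5, 6, 7] gives [3, 5, 3, 5, 5, 3, 3, 3]; set D = diag(3, 5, 3, 5, 5, 3, 3, 3) and form L = D - A. The eigenvalues of L are [0, 3, 3, 3, 3, 5, 5, 8]; the characteristic polynomial is the product of (x - lambda_i), which multiplies out to x^8 - 30x^7 + 375x^6 - 2540x^5 + 10095x^4 - 23598x^3 + 30105x^2 - 16200x. Since p(0) = det(-L) = 0, x divides p(x).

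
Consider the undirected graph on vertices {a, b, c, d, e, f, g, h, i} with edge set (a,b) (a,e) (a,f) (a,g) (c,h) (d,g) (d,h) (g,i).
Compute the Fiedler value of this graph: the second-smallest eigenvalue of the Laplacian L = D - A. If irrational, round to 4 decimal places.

With the vertex order [a, b, c, d, e, f, g, h, i], the degrees are [4, 1, 1, 2, 1, 1, 3, 2, 1], giving D = diag(4, 1, 1, 2, 1, 1, 3, 2, 1) and L = D - A. The smallest Laplacian eigenvalue is always 0. The next one, lambda_2 = 0.2022, measures how hard the graph is to disconnect: larger values mean better connectivity.

0.2022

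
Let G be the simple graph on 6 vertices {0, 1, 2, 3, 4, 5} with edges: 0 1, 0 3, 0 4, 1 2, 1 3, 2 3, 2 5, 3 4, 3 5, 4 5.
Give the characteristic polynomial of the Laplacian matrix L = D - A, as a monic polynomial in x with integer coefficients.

Reading degrees in the order [0, 1, 2, 3, 4, 5] gives [3, 3, 3, 5, 3, 3]; set D = diag(3, 3, 3, 5, 3, 3) and form L = D - A. L has integer entries, so p(x) = det(xI - L) has integer coefficients. Expanding the determinant yields x^6 - 20x^5 + 155x^4 - 580x^3 + 1045x^2 - 726x. The coefficient of x^5 equals -trace(L) = -20, matching the sum of degrees. By the matrix-tree theorem the graph has (1/6) * product of the nonzero eigenvalues = 121 spanning trees.

x^6 - 20x^5 + 155x^4 - 580x^3 + 1045x^2 - 726x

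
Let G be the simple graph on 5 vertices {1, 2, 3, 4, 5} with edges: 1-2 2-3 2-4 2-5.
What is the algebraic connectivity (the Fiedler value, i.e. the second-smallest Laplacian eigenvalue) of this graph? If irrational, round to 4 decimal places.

With the vertex order [1, 2, 3, 4, 5], the degrees are [1, 4, 1, 1, 1], giving D = diag(1, 4, 1, 1, 1) and L = D - A. Computing the eigenvalues of L and sorting gives [0, 1, 1, 1, 5]. The Fiedler value lambda_2 = 1 is strictly positive, so the graph is connected. The largest eigenvalue, 5, is at most the vertex count 5. By the matrix-tree theorem the graph has (1/5) * product of the nonzero eigenvalues = 1 spanning tree.

1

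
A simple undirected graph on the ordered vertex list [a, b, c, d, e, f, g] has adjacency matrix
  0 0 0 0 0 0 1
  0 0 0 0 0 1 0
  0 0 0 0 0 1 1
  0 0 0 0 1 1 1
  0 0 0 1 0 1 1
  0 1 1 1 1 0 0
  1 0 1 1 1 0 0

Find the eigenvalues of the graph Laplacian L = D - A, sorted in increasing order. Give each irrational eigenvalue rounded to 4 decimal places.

[0, 0.6972, 1.2087, 2, 4, 4.3028, 5.7913]

With the vertex order [a, b, c, d, e, f, g], the degrees are [1, 1, 2, 3, 3, 4, 4], giving D = diag(1, 1, 2, 3, 3, 4, 4) and L = D - A. Since every row of L sums to 0, the all-ones vector is in the kernel and 0 is an eigenvalue. The single zero eigenvalue shows the graph is connected. There is one zero in the spectrum, matching the 1 component.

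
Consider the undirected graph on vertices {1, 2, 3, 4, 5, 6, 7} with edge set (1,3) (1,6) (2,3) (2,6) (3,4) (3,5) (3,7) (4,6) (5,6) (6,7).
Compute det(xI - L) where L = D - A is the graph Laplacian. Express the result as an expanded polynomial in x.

x^7 - 20x^6 + 155x^5 - 600x^4 + 1240x^3 - 1312x^2 + 560x

Each diagonal entry of L is the vertex degree and each off-diagonal entry is -1 where an edge is present, 0 otherwise; in the order [1, 2, 3, 4, 5, 6, 7] the diagonal is [2, 2, 5, 2, 2, 5, 2]. The eigenvalues of L are [0, 2, 2, 2, 2, 5, 7]; the characteristic polynomial is the product of (x - lambda_i), which multiplies out to x^7 - 20x^6 + 155x^5 - 600x^4 + 1240x^3 - 1312x^2 + 560x. The coefficient of x^6 equals -trace(L) = -20, matching the sum of degrees. The largest eigenvalue, 7, is at most the vertex count 7.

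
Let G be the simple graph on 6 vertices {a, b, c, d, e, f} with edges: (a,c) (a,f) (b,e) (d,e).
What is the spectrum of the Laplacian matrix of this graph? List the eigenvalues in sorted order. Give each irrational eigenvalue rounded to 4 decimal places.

Each diagonal entry of L is the vertex degree and each off-diagonal entry is -1 where an edge is present, 0 otherwise; in the order [a, b, c, d, e, f] the diagonal is [2, 1, 1, 1, 2, 1]. Diagonalising L (or applying a numerical eigensolver to the 6x6 matrix) gives the spectrum above. The 2 zero eigenvalues correspond to the 2 connected components. The largest eigenvalue, 3, is at most the vertex count 6.

[0, 0, 1, 1, 3, 3]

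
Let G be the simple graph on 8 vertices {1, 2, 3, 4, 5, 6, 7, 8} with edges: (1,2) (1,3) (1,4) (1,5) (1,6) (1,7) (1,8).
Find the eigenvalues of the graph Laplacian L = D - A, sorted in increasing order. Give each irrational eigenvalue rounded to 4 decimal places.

Each diagonal entry of L is the vertex degree and each off-diagonal entry is -1 where an edge is present, 0 otherwise; in the order [1, 2, 3, 4, 5, 6, 7, 8] the diagonal is [7, 1, 1, 1, 1, 1, 1, 1]. L is symmetric positive semidefinite, so every eigenvalue is real and nonnegative. The single zero eigenvalue shows the graph is connected.

[0, 1, 1, 1, 1, 1, 1, 8]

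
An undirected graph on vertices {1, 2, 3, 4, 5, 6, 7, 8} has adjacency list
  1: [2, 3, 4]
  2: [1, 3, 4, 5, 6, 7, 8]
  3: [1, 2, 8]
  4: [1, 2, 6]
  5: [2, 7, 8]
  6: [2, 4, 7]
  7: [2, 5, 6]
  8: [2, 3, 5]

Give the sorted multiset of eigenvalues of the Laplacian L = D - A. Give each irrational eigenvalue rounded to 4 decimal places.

With the vertex order [1, 2, 3, 4, 5, 6, 7, 8], the degrees are [3, 7, 3, 3, 3, 3, 3, 3], giving D = diag(3, 7, 3, 3, 3, 3, 3, 3) and L = D - A. Since every row of L sums to 0, the all-ones vector is in the kernel and 0 is an eigenvalue. By the matrix-tree theorem the graph has (1/8) * product of the nonzero eigenvalues = 841 spanning trees.

[0, 1.7530, 1.7530, 3.4450, 3.4450, 4.8019, 4.8019, 8]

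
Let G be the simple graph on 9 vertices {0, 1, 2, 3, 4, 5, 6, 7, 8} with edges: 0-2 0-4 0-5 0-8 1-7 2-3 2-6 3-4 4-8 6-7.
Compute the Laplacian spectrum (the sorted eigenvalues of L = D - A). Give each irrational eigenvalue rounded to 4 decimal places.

Each diagonal entry of L is the vertex degree and each off-diagonal entry is -1 where an edge is present, 0 otherwise; in the order [0, 1, 2, 3, 4, 5, 6, 7, 8] the diagonal is [4, 1, 3, 2, 3, 1, 2, 2, 2]. The multiplicity of 0 as a Laplacian eigenvalue equals the number of connected components. The eigenvalues sum to 20, which equals trace(L) = 2|E|. The largest eigenvalue, 5.4610, is at most the vertex count 9.

[0, 0.2255, 0.8946, 1.2498, 1.7767, 2.8367, 3.6867, 3.8690, 5.4610]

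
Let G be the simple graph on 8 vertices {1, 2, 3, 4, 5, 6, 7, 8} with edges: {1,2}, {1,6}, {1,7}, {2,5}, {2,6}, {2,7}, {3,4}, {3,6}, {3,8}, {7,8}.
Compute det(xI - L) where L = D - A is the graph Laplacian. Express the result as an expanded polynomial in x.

x^8 - 20x^7 + 161x^6 - 668x^5 + 1521x^4 - 1872x^3 + 1134x^2 - 256x

Each diagonal entry of L is the vertex degree and each off-diagonal entry is -1 where an edge is present, 0 otherwise; in the order [1, 2, 3, 4, 5, 6, 7, 8] the diagonal is [3, 4, 3, 1, 1, 3, 3, 2]. L has integer entries, so p(x) = det(xI - L) has integer coefficients. Expanding the determinant yields x^8 - 20x^7 + 161x^6 - 668x^5 + 1521x^4 - 1872x^3 + 1134x^2 - 256x. Since p(0) = det(-L) = 0, x divides p(x). The eigenvalues sum to 20, which equals trace(L) = 2|E|.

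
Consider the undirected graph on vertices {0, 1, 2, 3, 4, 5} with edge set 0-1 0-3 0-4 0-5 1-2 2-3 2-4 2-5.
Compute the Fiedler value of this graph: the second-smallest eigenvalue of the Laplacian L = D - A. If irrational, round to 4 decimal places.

Each diagonal entry of L is the vertex degree and each off-diagonal entry is -1 where an edge is present, 0 otherwise; in the order [0, 1, 2, 3, 4, 5] the diagonal is [4, 2, 4, 2, 2, 2]. Computing the eigenvalues of L and sorting gives [0, 2, 2, 2, 4, 6]. The Fiedler value lambda_2 = 2 is strictly positive, so the graph is connected. The largest eigenvalue, 6, is at most the vertex count 6.

2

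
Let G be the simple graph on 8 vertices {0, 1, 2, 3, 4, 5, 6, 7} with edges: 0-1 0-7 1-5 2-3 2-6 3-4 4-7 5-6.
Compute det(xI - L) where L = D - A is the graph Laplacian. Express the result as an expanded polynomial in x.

x^8 - 16x^7 + 104x^6 - 352x^5 + 660x^4 - 672x^3 + 336x^2 - 64x

With the vertex order [0, 1, 2, 3, 4, 5, 6, 7], the degrees are [2, 2, 2, 2, 2, 2, 2, 2], giving D = diag(2, 2, 2, 2, 2, 2, 2, 2) and L = D - A. Computing det(xI - L) by cofactor expansion (or equivalently via sum-over-permutations) gives x^8 - 16x^7 + 104x^6 - 352x^5 + 660x^4 - 672x^3 + 336x^2 - 64x. The constant term is 0 because L is singular (the all-ones vector lies in its kernel). The eigenvalues sum to 16, which equals trace(L) = 2|E|.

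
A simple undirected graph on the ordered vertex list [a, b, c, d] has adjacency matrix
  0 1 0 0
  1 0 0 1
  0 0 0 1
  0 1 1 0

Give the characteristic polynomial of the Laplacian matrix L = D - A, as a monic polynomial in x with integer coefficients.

x^4 - 6x^3 + 10x^2 - 4x

Each diagonal entry of L is the vertex degree and each off-diagonal entry is -1 where an edge is present, 0 otherwise; in the order [a, b, c, d] the diagonal is [1, 2, 1, 2]. Computing det(xI - L) by cofactor expansion (or equivalently via sum-over-permutations) gives x^4 - 6x^3 + 10x^2 - 4x. The constant term is 0 because L is singular (the all-ones vector lies in its kernel).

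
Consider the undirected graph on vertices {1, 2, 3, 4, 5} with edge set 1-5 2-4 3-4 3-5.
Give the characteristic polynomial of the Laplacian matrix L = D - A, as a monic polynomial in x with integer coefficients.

With the vertex order [1, 2, 3, 4, 5], the degrees are [1, 1, 2, 2, 2], giving D = diag(1, 1, 2, 2, 2) and L = D - A. L has integer entries, so p(x) = det(xI - L) has integer coefficients. Expanding the determinant yields x^5 - 8x^4 + 21x^3 - 20x^2 + 5x. The constant term is 0 because L is singular (the all-ones vector lies in its kernel).

x^5 - 8x^4 + 21x^3 - 20x^2 + 5x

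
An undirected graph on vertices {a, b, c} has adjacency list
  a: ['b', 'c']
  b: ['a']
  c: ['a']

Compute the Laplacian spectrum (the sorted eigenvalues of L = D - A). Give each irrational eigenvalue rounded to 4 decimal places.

Reading degrees in the order [a, b, c] gives [2, 1, 1]; set D = diag(2, 1, 1) and form L = D - A. L is symmetric positive semidefinite, so every eigenvalue is real and nonnegative. The single zero eigenvalue shows the graph is connected.

[0, 1, 3]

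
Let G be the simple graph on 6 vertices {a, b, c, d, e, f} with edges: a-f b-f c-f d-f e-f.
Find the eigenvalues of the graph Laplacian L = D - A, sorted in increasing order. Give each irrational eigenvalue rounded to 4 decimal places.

Reading degrees in the order [a, b, c, d, e, f] gives [1, 1, 1, 1, 1, 5]; set D = diag(1, 1, 1, 1, 1, 5) and form L = D - A. Diagonalising L (or applying a numerical eigensolver to the 6x6 matrix) gives the spectrum above. The single zero eigenvalue shows the graph is connected. There is one zero in the spectrum, matching the 1 component.

[0, 1, 1, 1, 1, 6]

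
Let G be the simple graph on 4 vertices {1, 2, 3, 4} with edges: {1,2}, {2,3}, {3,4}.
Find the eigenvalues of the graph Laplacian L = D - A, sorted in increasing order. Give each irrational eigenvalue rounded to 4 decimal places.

[0, 0.5858, 2, 3.4142]

With the vertex order [1, 2, 3, 4], the degrees are [1, 2, 2, 1], giving D = diag(1, 2, 2, 1) and L = D - A. L is symmetric positive semidefinite, so every eigenvalue is real and nonnegative. The eigenvalues sum to 6, which equals trace(L) = 2|E|.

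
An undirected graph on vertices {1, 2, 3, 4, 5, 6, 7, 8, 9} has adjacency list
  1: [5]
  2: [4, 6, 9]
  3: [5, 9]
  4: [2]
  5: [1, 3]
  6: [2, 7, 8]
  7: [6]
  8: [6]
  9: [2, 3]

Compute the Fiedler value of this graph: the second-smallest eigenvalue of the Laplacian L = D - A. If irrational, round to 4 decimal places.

With the vertex order [1, 2, 3, 4, 5, 6, 7, 8, 9], the degrees are [1, 3, 2, 1, 2, 3, 1, 1, 2], giving D = diag(1, 3, 2, 1, 2, 3, 1, 1, 2) and L = D - A. The smallest Laplacian eigenvalue is always 0. The next one, lambda_2 = 0.1627, measures how hard the graph is to disconnect: larger values mean better connectivity. There is one zero in the spectrum, matching the 1 component.

0.1627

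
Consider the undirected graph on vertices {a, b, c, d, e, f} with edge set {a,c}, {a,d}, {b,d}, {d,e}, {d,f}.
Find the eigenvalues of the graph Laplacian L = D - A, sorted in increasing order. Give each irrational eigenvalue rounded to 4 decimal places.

[0, 0.4859, 1, 1, 2.4280, 5.0861]

Each diagonal entry of L is the vertex degree and each off-diagonal entry is -1 where an edge is present, 0 otherwise; in the order [a, b, c, d, e, f] the diagonal is [2, 1, 1, 4, 1, 1]. Diagonalising L (or applying a numerical eigensolver to the 6x6 matrix) gives the spectrum above. The single zero eigenvalue shows the graph is connected. The largest eigenvalue, 5.0861, is at most the vertex count 6.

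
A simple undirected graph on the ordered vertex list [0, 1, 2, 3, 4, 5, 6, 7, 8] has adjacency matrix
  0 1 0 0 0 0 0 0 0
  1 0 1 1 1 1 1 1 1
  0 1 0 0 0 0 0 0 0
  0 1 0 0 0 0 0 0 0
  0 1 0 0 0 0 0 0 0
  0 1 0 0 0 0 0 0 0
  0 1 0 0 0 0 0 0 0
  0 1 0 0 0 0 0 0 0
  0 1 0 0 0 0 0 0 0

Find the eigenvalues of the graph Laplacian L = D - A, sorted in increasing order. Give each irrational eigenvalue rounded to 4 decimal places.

Each diagonal entry of L is the vertex degree and each off-diagonal entry is -1 where an edge is present, 0 otherwise; in the order [0, 1, 2, 3, 4, 5, 6, 7, 8] the diagonal is [1, 8, 1, 1, 1, 1, 1, 1, 1]. Since every row of L sums to 0, the all-ones vector is in the kernel and 0 is an eigenvalue. The single zero eigenvalue shows the graph is connected. By the matrix-tree theorem the graph has (1/9) * product of the nonzero eigenvalues = 1 spanning tree. The largest eigenvalue, 9, is at most the vertex count 9.

[0, 1, 1, 1, 1, 1, 1, 1, 9]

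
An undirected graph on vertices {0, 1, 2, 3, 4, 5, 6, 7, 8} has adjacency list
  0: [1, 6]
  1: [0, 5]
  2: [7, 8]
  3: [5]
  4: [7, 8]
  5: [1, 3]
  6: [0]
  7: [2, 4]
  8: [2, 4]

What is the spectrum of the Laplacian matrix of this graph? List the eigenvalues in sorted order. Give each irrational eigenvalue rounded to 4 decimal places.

Reading degrees in the order [0, 1, 2, 3, 4, 5, 6, 7, 8] gives [2, 2, 2, 1, 2, 2, 1, 2, 2]; set D = diag(2, 2, 2, 1, 2, 2, 1, 2, 2) and form L = D - A. The multiplicity of 0 as a Laplacian eigenvalue equals the number of connected components. The 2 zero eigenvalues correspond to the 2 connected components. There are 2 zeros in the spectrum, matching the 2 components. The eigenvalues sum to 16, which equals trace(L) = 2|E|.

[0, 0, 0.3820, 1.3820, 2, 2, 2.6180, 3.6180, 4]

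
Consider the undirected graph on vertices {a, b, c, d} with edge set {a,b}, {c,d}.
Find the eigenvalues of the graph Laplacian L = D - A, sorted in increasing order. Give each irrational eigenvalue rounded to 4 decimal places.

With the vertex order [a, b, c, d], the degrees are [1, 1, 1, 1], giving D = diag(1, 1, 1, 1) and L = D - A. The multiplicity of 0 as a Laplacian eigenvalue equals the number of connected components. The 2 zero eigenvalues correspond to the 2 connected components. The largest eigenvalue, 2, is at most the vertex count 4. The eigenvalues sum to 4, which equals trace(L) = 2|E|.

[0, 0, 2, 2]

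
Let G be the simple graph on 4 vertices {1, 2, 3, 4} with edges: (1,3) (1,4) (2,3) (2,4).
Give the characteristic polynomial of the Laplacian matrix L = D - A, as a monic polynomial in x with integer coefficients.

x^4 - 8x^3 + 20x^2 - 16x

With the vertex order [1, 2, 3, 4], the degrees are [2, 2, 2, 2], giving D = diag(2, 2, 2, 2) and L = D - A. The eigenvalues of L are [0, 2, 2, 4]; the characteristic polynomial is the product of (x - lambda_i), which multiplies out to x^4 - 8x^3 + 20x^2 - 16x. Since p(0) = det(-L) = 0, x divides p(x). The largest eigenvalue, 4, is at most the vertex count 4.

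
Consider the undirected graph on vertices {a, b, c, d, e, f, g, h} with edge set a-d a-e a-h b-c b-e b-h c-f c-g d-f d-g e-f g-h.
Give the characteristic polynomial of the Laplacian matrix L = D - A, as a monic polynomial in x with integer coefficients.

x^8 - 24x^7 + 240x^6 - 1296x^5 + 4080x^4 - 7488x^3 + 7424x^2 - 3072x

Reading degrees in the order [a, b, c, d, e, f, g, h] gives [3, 3, 3, 3, 3, 3, 3, 3]; set D = diag(3, 3, 3, 3, 3, 3, 3, 3) and form L = D - A. L has integer entries, so p(x) = det(xI - L) has integer coefficients. Expanding the determinant yields x^8 - 24x^7 + 240x^6 - 1296x^5 + 4080x^4 - 7488x^3 + 7424x^2 - 3072x. Since p(0) = det(-L) = 0, x divides p(x). The largest eigenvalue, 6, is at most the vertex count 8.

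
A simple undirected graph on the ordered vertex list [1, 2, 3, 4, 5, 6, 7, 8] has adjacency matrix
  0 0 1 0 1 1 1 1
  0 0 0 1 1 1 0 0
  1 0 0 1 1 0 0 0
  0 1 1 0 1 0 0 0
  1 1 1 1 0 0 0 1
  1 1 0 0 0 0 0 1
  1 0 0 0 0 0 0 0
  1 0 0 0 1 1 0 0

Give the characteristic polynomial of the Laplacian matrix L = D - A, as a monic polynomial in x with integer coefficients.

Reading degrees in the order [1, 2, 3, 4, 5, 6, 7, 8] gives [5, 3, 3, 3, 5, 3, 1, 3]; set D = diag(5, 3, 3, 3, 5, 3, 1, 3) and form L = D - A. Computing det(xI - L) by cofactor expansion (or equivalently via sum-over-permutations) gives x^8 - 26x^7 + 277x^6 - 1558x^5 + 4958x^4 - 8836x^3 + 8049x^2 - 2824x. The coefficient of x^7 equals -trace(L) = -26, matching the sum of degrees.

x^8 - 26x^7 + 277x^6 - 1558x^5 + 4958x^4 - 8836x^3 + 8049x^2 - 2824x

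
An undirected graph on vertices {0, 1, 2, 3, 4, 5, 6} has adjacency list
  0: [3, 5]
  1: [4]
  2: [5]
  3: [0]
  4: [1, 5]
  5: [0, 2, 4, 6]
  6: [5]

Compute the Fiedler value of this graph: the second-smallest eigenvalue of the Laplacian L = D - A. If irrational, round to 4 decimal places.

Each diagonal entry of L is the vertex degree and each off-diagonal entry is -1 where an edge is present, 0 otherwise; in the order [0, 1, 2, 3, 4, 5, 6] the diagonal is [2, 1, 1, 1, 2, 4, 1]. Computing the eigenvalues of L and sorting gives [0, 0.3820, 0.6086, 1, 2.2271, 2.6180, 5.1642]. The Fiedler value lambda_2 = 0.3820 is strictly positive, so the graph is connected. By the matrix-tree theorem the graph has (1/7) * product of the nonzero eigenvalues = 1 spanning tree.

0.3820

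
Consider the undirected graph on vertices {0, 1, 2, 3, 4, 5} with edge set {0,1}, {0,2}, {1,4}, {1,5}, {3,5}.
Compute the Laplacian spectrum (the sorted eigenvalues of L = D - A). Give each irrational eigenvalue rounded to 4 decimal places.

Each diagonal entry of L is the vertex degree and each off-diagonal entry is -1 where an edge is present, 0 otherwise; in the order [0, 1, 2, 3, 4, 5] the diagonal is [2, 3, 1, 1, 1, 2]. The multiplicity of 0 as a Laplacian eigenvalue equals the number of connected components. The single zero eigenvalue shows the graph is connected. There is one zero in the spectrum, matching the 1 component. By the matrix-tree theorem the graph has (1/6) * product of the nonzero eigenvalues = 1 spanning tree.

[0, 0.3820, 0.6972, 2, 2.6180, 4.3028]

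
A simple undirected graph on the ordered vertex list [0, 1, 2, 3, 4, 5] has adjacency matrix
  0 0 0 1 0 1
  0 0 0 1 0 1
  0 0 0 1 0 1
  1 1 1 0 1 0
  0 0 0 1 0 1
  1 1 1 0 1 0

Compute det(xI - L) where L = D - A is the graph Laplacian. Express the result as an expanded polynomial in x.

With the vertex order [0, 1, 2, 3, 4, 5], the degrees are [2, 2, 2, 4, 2, 4], giving D = diag(2, 2, 2, 4, 2, 4) and L = D - A. The eigenvalues of L are [0, 2, 2, 2, 4, 6]; the characteristic polynomial is the product of (x - lambda_i), which multiplies out to x^6 - 16x^5 + 96x^4 - 272x^3 + 368x^2 - 192x. The constant term is 0 because L is singular (the all-ones vector lies in its kernel). By the matrix-tree theorem the graph has (1/6) * product of the nonzero eigenvalues = 32 spanning trees. The largest eigenvalue, 6, is at most the vertex count 6.

x^6 - 16x^5 + 96x^4 - 272x^3 + 368x^2 - 192x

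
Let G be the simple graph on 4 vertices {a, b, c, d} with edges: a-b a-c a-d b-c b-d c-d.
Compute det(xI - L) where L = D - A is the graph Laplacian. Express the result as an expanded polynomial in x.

Reading degrees in the order [a, b, c, d] gives [3, 3, 3, 3]; set D = diag(3, 3, 3, 3) and form L = D - A. L has integer entries, so p(x) = det(xI - L) has integer coefficients. Expanding the determinant yields x^4 - 12x^3 + 48x^2 - 64x. Since p(0) = det(-L) = 0, x divides p(x). By the matrix-tree theorem the graph has (1/4) * product of the nonzero eigenvalues = 16 spanning trees. There is one zero in the spectrum, matching the 1 component.

x^4 - 12x^3 + 48x^2 - 64x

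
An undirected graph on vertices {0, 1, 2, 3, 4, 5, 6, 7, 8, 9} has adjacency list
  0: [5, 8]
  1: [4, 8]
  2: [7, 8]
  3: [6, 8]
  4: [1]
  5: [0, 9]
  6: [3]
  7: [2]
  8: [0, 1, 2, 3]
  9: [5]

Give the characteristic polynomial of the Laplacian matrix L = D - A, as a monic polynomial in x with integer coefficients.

Each diagonal entry of L is the vertex degree and each off-diagonal entry is -1 where an edge is present, 0 otherwise; in the order [0, 1, 2, 3, 4, 5, 6, 7, 8, 9] the diagonal is [2, 2, 2, 2, 1, 2, 1, 1, 4, 1]. L has integer entries, so p(x) = det(xI - L) has integer coefficients. Expanding the determinant yields x^10 - 18x^9 + 133x^8 - 526x^7 + 1212x^6 - 1656x^5 + 1309x^4 - 564x^3 + 121x^2 - 10x. Since p(0) = det(-L) = 0, x divides p(x).

x^10 - 18x^9 + 133x^8 - 526x^7 + 1212x^6 - 1656x^5 + 1309x^4 - 564x^3 + 121x^2 - 10x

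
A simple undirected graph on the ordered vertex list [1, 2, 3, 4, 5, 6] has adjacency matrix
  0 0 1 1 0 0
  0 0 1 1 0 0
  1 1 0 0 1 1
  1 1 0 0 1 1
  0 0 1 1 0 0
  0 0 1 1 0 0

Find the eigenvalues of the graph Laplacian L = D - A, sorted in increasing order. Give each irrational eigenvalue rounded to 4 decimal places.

Each diagonal entry of L is the vertex degree and each off-diagonal entry is -1 where an edge is present, 0 otherwise; in the order [1, 2, 3, 4, 5, 6] the diagonal is [2, 2, 4, 4, 2, 2]. Since every row of L sums to 0, the all-ones vector is in the kernel and 0 is an eigenvalue. The single zero eigenvalue shows the graph is connected.

[0, 2, 2, 2, 4, 6]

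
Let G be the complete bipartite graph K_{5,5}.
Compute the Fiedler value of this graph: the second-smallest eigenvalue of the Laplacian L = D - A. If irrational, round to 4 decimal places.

5

The graph has 10 vertices and degree multiset [5, 5, 5, 5, 5, 5, 5, 5, 5, 5]; D is the diagonal matrix of degrees and L = D - A. Computing the eigenvalues of L and sorting gives [0, 5, 5, 5, 5, 5, 5, 5, 5, 10]. The Fiedler value lambda_2 = 5 is strictly positive, so the graph is connected. There is one zero in the spectrum, matching the 1 component. The largest eigenvalue, 10, is at most the vertex count 10.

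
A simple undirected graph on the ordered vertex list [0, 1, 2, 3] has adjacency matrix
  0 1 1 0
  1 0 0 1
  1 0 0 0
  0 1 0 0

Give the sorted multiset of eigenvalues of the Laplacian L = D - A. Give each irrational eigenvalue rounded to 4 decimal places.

With the vertex order [0, 1, 2, 3], the degrees are [2, 2, 1, 1], giving D = diag(2, 2, 1, 1) and L = D - A. Since every row of L sums to 0, the all-ones vector is in the kernel and 0 is an eigenvalue. There is one zero in the spectrum, matching the 1 component.

[0, 0.5858, 2, 3.4142]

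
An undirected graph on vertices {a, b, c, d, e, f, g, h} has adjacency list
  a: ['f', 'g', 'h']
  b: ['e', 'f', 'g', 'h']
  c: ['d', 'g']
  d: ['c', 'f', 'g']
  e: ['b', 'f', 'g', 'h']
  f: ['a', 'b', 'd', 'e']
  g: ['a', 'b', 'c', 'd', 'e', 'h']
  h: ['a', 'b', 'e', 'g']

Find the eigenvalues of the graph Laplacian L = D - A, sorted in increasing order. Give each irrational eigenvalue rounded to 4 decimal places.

Reading degrees in the order [a, b, c, d, e, f, g, h] gives [3, 4, 2, 3, 4, 4, 6, 4]; set D = diag(3, 4, 2, 3, 4, 4, 6, 4) and form L = D - A. The multiplicity of 0 as a Laplacian eigenvalue equals the number of connected components. The single zero eigenvalue shows the graph is connected. There is one zero in the spectrum, matching the 1 component.

[0, 1.4268, 3, 3.1208, 4.2921, 5, 5.8034, 7.3569]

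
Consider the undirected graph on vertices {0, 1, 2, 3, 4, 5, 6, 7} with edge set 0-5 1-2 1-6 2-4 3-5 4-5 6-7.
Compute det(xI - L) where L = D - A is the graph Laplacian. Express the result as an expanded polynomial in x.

x^8 - 14x^7 + 77x^6 - 212x^5 + 309x^4 - 232x^3 + 79x^2 - 8x

With the vertex order [0, 1, 2, 3, 4, 5, 6, 7], the degrees are [1, 2, 2, 1, 2, 3, 2, 1], giving D = diag(1, 2, 2, 1, 2, 3, 2, 1) and L = D - A. Computing det(xI - L) by cofactor expansion (or equivalently via sum-over-permutations) gives x^8 - 14x^7 + 77x^6 - 212x^5 + 309x^4 - 232x^3 + 79x^2 - 8x. The coefficient of x^7 equals -trace(L) = -14, matching the sum of degrees. The eigenvalues sum to 14, which equals trace(L) = 2|E|. There is one zero in the spectrum, matching the 1 component.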